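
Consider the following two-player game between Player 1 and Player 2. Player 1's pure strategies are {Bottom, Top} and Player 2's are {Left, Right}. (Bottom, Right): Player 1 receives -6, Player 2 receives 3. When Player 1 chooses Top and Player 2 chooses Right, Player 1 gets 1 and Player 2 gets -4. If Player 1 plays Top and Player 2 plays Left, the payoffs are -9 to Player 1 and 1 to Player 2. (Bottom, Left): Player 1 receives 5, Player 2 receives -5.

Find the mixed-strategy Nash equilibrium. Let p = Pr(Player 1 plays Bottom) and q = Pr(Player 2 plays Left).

p = 5/13, q = 1/3

Player 2's indifference between Left and Right determines Player 1's mixing probability p:
  Player 2's payoff to Left: p·(-5) + (1−p)·1 = -6p + 1
  Player 2's payoff to Right: p·3 + (1−p)·(-4) = 7p - 4
  -6p + 1 = 7p - 4  ⇒  -13p = -5  ⇒  p = 5/13.
Player 2's mix must leave Player 1 indifferent between Bottom and Top.
  Player 1's payoff from Bottom: q·5 + (1−q)·(-6) = 11q - 6
  Player 1's payoff from Top: q·(-9) + (1−q)·1 = -10q + 1
  11q - 6 = -10q + 1  ⇒  21q = 7  ⇒  q = 1/3.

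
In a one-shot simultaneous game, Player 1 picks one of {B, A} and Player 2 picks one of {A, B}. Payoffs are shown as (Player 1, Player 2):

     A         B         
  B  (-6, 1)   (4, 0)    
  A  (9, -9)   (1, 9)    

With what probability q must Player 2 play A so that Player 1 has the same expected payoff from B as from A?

q = 1/6

For Player 1 to be willing to mix, Player 1 must be indifferent between B and A, which pins down Player 2's mix.
  Player 1's expected payoff from B: q·(-6) + (1−q)·4 = -10q + 4
  Player 1's expected payoff from A: q·9 + (1−q)·1 = 8q + 1
  -10q + 4 = 8q + 1  ⇒  -18q = -3  ⇒  q = 1/6.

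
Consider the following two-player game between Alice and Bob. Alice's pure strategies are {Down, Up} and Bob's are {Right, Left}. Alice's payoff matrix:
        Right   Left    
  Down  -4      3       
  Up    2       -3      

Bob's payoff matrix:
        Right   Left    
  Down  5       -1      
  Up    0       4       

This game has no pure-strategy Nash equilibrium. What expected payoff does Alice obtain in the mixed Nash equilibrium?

Alice's indifference between Down and Up determines Bob's mixing probability q:
  Alice's expected payoff from Down: q·(-4) + (1−q)·3 = -7q + 3
  Alice's expected payoff from Up: q·2 + (1−q)·(-3) = 5q - 3
  -7q + 3 = 5q - 3  ⇒  -12q = -6  ⇒  q = 1/2.
At equilibrium Alice is indifferent across rows, so Alice's payoff equals the payoff from Down: (1/2)·(-4) + (1/2)·3 = -1/2.

-1/2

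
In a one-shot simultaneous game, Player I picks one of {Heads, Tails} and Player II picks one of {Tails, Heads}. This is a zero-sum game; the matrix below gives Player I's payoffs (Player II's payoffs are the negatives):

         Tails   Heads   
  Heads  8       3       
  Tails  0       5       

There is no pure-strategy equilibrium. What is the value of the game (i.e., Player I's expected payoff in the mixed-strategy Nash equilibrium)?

In a mixed equilibrium Player I is indifferent between Heads and Tails; this condition fixes q.
  Player I's payoff to Heads: q·8 + (1−q)·3 = 5q + 3
  Player I's payoff to Tails: q·0 + (1−q)·5 = -5q + 5
  5q + 3 = -5q + 5  ⇒  10q = 2  ⇒  q = 1/5.
The value is Player I's expected payoff against this mix (using Heads): (1/5)·8 + (4/5)·3 = 4.

v = 4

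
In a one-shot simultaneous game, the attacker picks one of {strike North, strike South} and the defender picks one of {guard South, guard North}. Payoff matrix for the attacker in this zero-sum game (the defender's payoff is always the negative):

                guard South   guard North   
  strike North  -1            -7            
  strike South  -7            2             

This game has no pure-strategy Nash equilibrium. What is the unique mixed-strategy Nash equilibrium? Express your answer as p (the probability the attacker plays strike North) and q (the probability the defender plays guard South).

p = 3/5, q = 3/5

In a mixed equilibrium the defender is indifferent between guard South and guard North; this condition fixes p.
  the defender's expected payoff from guard South: p·1 + (1−p)·7 = -6p + 7
  the defender's expected payoff from guard North: p·7 + (1−p)·(-2) = 9p - 2
  -6p + 7 = 9p - 2  ⇒  -15p = -9  ⇒  p = 3/5.
The defender's mix must leave the attacker indifferent between strike North and strike South.
  the attacker's payoff from strike North: q·(-1) + (1−q)·(-7) = 6q - 7
  the attacker's payoff from strike South: q·(-7) + (1−q)·2 = -9q + 2
  6q - 7 = -9q + 2  ⇒  15q = 9  ⇒  q = 3/5.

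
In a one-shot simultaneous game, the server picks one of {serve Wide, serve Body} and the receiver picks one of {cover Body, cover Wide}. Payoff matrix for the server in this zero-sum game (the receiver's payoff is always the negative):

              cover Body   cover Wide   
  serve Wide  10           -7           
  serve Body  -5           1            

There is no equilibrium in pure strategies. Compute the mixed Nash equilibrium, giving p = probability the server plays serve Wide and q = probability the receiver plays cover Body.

For the receiver to be willing to mix, the receiver must be indifferent between cover Body and cover Wide, which pins down the server's mix.
  the receiver's expected payoff from cover Body: p·(-10) + (1−p)·5 = -15p + 5
  the receiver's expected payoff from cover Wide: p·7 + (1−p)·(-1) = 8p - 1
  -15p + 5 = 8p - 1  ⇒  -23p = -6  ⇒  p = 6/23.
Set the server's expected payoff from serve Wide equal to that from serve Body:
  the server's payoff from serve Wide: q·10 + (1−q)·(-7) = 17q - 7
  the server's payoff from serve Body: q·(-5) + (1−q)·1 = -6q + 1
  17q - 7 = -6q + 1  ⇒  23q = 8  ⇒  q = 8/23.

p = 6/23, q = 8/23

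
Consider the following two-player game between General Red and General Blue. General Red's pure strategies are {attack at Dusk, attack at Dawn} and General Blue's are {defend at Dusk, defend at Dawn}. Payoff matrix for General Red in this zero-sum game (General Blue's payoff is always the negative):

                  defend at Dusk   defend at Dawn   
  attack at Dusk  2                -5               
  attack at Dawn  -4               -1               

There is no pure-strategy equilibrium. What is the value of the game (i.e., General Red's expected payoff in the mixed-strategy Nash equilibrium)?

v = -11/5

General Blue's mix must leave General Red indifferent between attack at Dusk and attack at Dawn.
  General Red's payoff from attack at Dusk: q·2 + (1−q)·(-5) = 7q - 5
  General Red's payoff from attack at Dawn: q·(-4) + (1−q)·(-1) = -3q - 1
  7q - 5 = -3q - 1  ⇒  10q = 4  ⇒  q = 2/5.
The value is General Red's expected payoff against this mix (using attack at Dusk): (2/5)·2 + (3/5)·(-5) = -11/5.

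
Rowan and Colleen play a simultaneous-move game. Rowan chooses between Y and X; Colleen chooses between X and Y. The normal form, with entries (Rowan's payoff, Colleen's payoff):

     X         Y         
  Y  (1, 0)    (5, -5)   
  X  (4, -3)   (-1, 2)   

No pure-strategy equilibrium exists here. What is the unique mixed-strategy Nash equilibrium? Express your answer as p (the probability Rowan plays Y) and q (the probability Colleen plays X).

For Colleen to be willing to mix, Colleen must be indifferent between X and Y, which pins down Rowan's mix.
  Colleen's payoff to X: p·0 + (1−p)·(-3) = 3p - 3
  Colleen's payoff to Y: p·(-5) + (1−p)·2 = -7p + 2
  3p - 3 = -7p + 2  ⇒  10p = 5  ⇒  p = 1/2.
For Rowan to be willing to mix, Rowan must be indifferent between Y and X, which pins down Colleen's mix.
  Rowan's payoff from Y: q·1 + (1−q)·5 = -4q + 5
  Rowan's payoff from X: q·4 + (1−q)·(-1) = 5q - 1
  -4q + 5 = 5q - 1  ⇒  -9q = -6  ⇒  q = 2/3.

p = 1/2, q = 2/3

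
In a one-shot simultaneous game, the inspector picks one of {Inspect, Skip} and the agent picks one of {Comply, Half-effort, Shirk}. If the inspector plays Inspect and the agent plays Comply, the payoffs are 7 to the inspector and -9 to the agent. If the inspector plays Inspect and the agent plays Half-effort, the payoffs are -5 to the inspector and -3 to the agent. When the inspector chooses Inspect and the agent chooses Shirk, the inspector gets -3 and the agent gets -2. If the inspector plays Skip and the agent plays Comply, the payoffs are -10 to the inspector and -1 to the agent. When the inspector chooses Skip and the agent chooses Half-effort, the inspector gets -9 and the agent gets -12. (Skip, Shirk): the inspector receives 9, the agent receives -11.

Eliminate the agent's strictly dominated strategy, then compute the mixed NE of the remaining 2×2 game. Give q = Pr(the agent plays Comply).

q = 12/29

The agent's strategy Half-effort is strictly dominated by Shirk: -2 > -3 and -11 > -12. Eliminate Half-effort.
In a mixed equilibrium the inspector is indifferent between Inspect and Skip; this condition fixes q.
  the inspector's payoff to Inspect: q·7 + (1−q)·(-3) = 10q - 3
  the inspector's payoff to Skip: q·(-10) + (1−q)·9 = -19q + 9
  10q - 3 = -19q + 9  ⇒  29q = 12  ⇒  q = 12/29.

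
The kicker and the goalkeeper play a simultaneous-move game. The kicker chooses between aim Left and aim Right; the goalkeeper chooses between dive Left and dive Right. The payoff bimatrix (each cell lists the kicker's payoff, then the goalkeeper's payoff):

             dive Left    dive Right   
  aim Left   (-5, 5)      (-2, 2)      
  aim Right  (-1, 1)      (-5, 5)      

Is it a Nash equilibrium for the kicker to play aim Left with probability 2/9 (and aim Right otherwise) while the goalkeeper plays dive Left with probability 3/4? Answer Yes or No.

Given the kicker's mix p = 2/9, the goalkeeper's payoff from dive Left is 17/9 but from dive Right is 13/3. The goalkeeper strictly prefers dive Right, so the goalkeeper would not mix.
So the proposed profile is not a Nash equilibrium.

No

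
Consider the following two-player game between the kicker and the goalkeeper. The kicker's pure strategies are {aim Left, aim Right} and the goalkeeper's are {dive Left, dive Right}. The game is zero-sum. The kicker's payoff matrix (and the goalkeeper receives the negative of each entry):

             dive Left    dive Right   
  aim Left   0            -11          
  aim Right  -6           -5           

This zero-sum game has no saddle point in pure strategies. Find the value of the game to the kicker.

In a mixed equilibrium the kicker is indifferent between aim Left and aim Right; this condition fixes q.
  the kicker's payoff to aim Left: q·0 + (1−q)·(-11) = 11q - 11
  the kicker's payoff to aim Right: q·(-6) + (1−q)·(-5) = -q - 5
  11q - 11 = -q - 5  ⇒  12q = 6  ⇒  q = 1/2.
The value is the kicker's expected payoff against this mix (using aim Left): (1/2)·0 + (1/2)·(-11) = -11/2.

v = -11/2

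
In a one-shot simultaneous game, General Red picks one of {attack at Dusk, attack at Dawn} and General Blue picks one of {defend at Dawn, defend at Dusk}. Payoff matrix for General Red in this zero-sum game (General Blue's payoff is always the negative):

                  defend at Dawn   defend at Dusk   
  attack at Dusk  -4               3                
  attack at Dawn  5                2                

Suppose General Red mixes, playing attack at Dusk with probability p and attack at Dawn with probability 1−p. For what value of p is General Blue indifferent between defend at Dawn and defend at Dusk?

General Blue's indifference between defend at Dawn and defend at Dusk determines General Red's mixing probability p:
  General Blue's expected payoff from defend at Dawn: p·4 + (1−p)·(-5) = 9p - 5
  General Blue's expected payoff from defend at Dusk: p·(-3) + (1−p)·(-2) = -p - 2
  9p - 5 = -p - 2  ⇒  10p = 3  ⇒  p = 3/10.

p = 3/10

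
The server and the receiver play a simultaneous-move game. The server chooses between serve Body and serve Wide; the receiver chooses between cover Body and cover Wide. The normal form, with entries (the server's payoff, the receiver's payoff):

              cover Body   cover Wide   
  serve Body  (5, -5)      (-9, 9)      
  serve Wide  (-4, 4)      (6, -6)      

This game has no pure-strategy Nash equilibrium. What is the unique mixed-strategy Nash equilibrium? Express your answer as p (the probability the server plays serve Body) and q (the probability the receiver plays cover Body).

In a mixed equilibrium the receiver is indifferent between cover Body and cover Wide; this condition fixes p.
  the receiver's payoff from cover Body: p·(-5) + (1−p)·4 = -9p + 4
  the receiver's payoff from cover Wide: p·9 + (1−p)·(-6) = 15p - 6
  -9p + 4 = 15p - 6  ⇒  -24p = -10  ⇒  p = 5/12.
Set the server's expected payoff from serve Body equal to that from serve Wide:
  the server's expected payoff from serve Body: q·5 + (1−q)·(-9) = 14q - 9
  the server's expected payoff from serve Wide: q·(-4) + (1−q)·6 = -10q + 6
  14q - 9 = -10q + 6  ⇒  24q = 15  ⇒  q = 5/8.

p = 5/12, q = 5/8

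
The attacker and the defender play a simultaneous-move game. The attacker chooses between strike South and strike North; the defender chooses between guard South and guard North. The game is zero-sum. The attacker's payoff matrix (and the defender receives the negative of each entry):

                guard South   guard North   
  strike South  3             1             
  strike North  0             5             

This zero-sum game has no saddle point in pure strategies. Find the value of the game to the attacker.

v = 15/7

The attacker's indifference between strike South and strike North determines the defender's mixing probability q:
  the attacker's payoff from strike South: q·3 + (1−q)·1 = 2q + 1
  the attacker's payoff from strike North: q·0 + (1−q)·5 = -5q + 5
  2q + 1 = -5q + 5  ⇒  7q = 4  ⇒  q = 4/7.
The value is the attacker's expected payoff against this mix (using strike South): (4/7)·3 + (3/7)·1 = 15/7.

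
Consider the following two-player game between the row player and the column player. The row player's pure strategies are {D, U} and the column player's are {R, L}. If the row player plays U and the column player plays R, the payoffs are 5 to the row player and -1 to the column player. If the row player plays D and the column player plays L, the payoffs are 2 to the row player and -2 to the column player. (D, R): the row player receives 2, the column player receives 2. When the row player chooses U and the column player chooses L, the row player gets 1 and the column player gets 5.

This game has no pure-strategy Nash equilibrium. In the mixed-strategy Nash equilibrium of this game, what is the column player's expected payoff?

4/5

The column player's indifference between R and L determines the row player's mixing probability p:
  the column player's expected payoff from R: p·2 + (1−p)·(-1) = 3p - 1
  the column player's expected payoff from L: p·(-2) + (1−p)·5 = -7p + 5
  3p - 1 = -7p + 5  ⇒  10p = 6  ⇒  p = 3/5.
At equilibrium the column player is indifferent across columns, so the column player's payoff equals the payoff from R: (3/5)·2 + (2/5)·(-1) = 4/5.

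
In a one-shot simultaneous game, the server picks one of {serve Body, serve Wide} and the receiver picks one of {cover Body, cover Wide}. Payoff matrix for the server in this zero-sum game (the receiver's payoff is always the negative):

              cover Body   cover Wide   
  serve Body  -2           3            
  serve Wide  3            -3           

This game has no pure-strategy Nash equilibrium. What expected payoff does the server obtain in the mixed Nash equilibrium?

3/11

Set the server's expected payoff from serve Body equal to that from serve Wide:
  the server's payoff from serve Body: q·(-2) + (1−q)·3 = -5q + 3
  the server's payoff from serve Wide: q·3 + (1−q)·(-3) = 6q - 3
  -5q + 3 = 6q - 3  ⇒  -11q = -6  ⇒  q = 6/11.
At equilibrium the server is indifferent across rows, so the server's payoff equals the payoff from serve Body: (6/11)·(-2) + (5/11)·3 = 3/11.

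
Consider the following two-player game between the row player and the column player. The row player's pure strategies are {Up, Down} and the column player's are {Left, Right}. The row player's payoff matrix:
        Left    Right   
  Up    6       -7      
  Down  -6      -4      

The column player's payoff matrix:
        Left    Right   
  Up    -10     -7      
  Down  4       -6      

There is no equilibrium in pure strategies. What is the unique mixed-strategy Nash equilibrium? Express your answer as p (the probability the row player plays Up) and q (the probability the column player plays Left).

In a mixed equilibrium the column player is indifferent between Left and Right; this condition fixes p.
  the column player's payoff to Left: p·(-10) + (1−p)·4 = -14p + 4
  the column player's payoff to Right: p·(-7) + (1−p)·(-6) = -p - 6
  -14p + 4 = -p - 6  ⇒  -13p = -10  ⇒  p = 10/13.
Set the row player's expected payoff from Up equal to that from Down:
  the row player's expected payoff from Up: q·6 + (1−q)·(-7) = 13q - 7
  the row player's expected payoff from Down: q·(-6) + (1−q)·(-4) = -2q - 4
  13q - 7 = -2q - 4  ⇒  15q = 3  ⇒  q = 1/5.

p = 10/13, q = 1/5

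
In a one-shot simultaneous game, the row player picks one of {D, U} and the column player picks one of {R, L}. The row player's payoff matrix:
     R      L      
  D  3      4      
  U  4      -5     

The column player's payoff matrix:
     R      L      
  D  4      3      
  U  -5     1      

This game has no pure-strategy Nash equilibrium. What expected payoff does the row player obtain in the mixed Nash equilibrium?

The row player's indifference between D and U determines the column player's mixing probability q:
  the row player's payoff from D: q·3 + (1−q)·4 = -q + 4
  the row player's payoff from U: q·4 + (1−q)·(-5) = 9q - 5
  -q + 4 = 9q - 5  ⇒  -10q = -9  ⇒  q = 9/10.
At equilibrium the row player is indifferent across rows, so the row player's payoff equals the payoff from D: (9/10)·3 + (1/10)·4 = 31/10.

31/10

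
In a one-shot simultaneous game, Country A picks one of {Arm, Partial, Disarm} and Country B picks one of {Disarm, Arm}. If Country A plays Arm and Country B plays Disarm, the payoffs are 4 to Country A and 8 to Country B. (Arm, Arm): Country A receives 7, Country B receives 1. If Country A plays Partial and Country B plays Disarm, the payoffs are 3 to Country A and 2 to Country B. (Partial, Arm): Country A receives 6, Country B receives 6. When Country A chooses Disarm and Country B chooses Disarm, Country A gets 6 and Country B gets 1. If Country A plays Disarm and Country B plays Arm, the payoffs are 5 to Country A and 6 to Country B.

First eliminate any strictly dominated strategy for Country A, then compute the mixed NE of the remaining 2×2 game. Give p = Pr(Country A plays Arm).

Country A's strategy Partial is strictly dominated by Arm: 4 > 3 and 7 > 6. Eliminate Partial.
Country B's indifference between Disarm and Arm determines Country A's mixing probability p:
  Country B's payoff to Disarm: p·8 + (1−p)·1 = 7p + 1
  Country B's payoff to Arm: p·1 + (1−p)·6 = -5p + 6
  7p + 1 = -5p + 6  ⇒  12p = 5  ⇒  p = 5/12.

p = 5/12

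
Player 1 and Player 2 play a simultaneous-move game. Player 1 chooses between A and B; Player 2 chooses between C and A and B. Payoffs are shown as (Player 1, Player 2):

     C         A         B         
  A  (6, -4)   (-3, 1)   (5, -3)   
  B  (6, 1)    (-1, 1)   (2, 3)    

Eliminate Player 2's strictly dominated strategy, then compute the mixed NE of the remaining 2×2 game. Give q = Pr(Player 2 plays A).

Player 2's strategy C is strictly dominated by B: -3 > -4 and 3 > 1. Eliminate C.
For Player 1 to be willing to mix, Player 1 must be indifferent between A and B, which pins down Player 2's mix.
  Player 1's payoff from A: q·(-3) + (1−q)·5 = -8q + 5
  Player 1's payoff from B: q·(-1) + (1−q)·2 = -3q + 2
  -8q + 5 = -3q + 2  ⇒  -5q = -3  ⇒  q = 3/5.

q = 3/5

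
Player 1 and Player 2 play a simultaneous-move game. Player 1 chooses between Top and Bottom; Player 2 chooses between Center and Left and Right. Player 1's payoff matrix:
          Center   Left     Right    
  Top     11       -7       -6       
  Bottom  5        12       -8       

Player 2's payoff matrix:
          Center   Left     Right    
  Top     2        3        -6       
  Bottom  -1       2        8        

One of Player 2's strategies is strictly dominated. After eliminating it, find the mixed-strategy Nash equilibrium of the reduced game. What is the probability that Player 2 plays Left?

Player 2's strategy Center is strictly dominated by Left: 3 > 2 and 2 > -1. Eliminate Center.
In a mixed equilibrium Player 1 is indifferent between Top and Bottom; this condition fixes q.
  Player 1's payoff to Top: q·(-7) + (1−q)·(-6) = -q - 6
  Player 1's payoff to Bottom: q·12 + (1−q)·(-8) = 20q - 8
  -q - 6 = 20q - 8  ⇒  -21q = -2  ⇒  q = 2/21.

q = 2/21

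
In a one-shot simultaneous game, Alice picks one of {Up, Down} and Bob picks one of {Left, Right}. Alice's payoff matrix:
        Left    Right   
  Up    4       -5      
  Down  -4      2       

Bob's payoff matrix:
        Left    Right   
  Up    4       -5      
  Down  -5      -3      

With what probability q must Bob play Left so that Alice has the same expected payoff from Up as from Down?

q = 7/15

For Alice to be willing to mix, Alice must be indifferent between Up and Down, which pins down Bob's mix.
  Alice's expected payoff from Up: q·4 + (1−q)·(-5) = 9q - 5
  Alice's expected payoff from Down: q·(-4) + (1−q)·2 = -6q + 2
  9q - 5 = -6q + 2  ⇒  15q = 7  ⇒  q = 7/15.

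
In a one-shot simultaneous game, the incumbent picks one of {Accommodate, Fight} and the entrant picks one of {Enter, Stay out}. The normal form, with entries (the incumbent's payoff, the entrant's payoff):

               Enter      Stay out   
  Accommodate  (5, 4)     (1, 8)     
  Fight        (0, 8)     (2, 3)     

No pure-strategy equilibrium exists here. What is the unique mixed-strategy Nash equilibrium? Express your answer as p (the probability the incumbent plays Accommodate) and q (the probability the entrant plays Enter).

p = 5/9, q = 1/6

For the entrant to be willing to mix, the entrant must be indifferent between Enter and Stay out, which pins down the incumbent's mix.
  the entrant's payoff from Enter: p·4 + (1−p)·8 = -4p + 8
  the entrant's payoff from Stay out: p·8 + (1−p)·3 = 5p + 3
  -4p + 8 = 5p + 3  ⇒  -9p = -5  ⇒  p = 5/9.
In a mixed equilibrium the incumbent is indifferent between Accommodate and Fight; this condition fixes q.
  the incumbent's expected payoff from Accommodate: q·5 + (1−q)·1 = 4q + 1
  the incumbent's expected payoff from Fight: q·0 + (1−q)·2 = -2q + 2
  4q + 1 = -2q + 2  ⇒  6q = 1  ⇒  q = 1/6.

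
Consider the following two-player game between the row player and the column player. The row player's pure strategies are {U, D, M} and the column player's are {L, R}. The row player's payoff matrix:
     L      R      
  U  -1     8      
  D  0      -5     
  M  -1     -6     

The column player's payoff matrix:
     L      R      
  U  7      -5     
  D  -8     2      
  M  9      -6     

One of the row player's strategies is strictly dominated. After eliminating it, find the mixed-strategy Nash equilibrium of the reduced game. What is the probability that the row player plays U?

The row player's strategy M is strictly dominated by D: 0 > -1 and -5 > -6. Eliminate M.
The column player's indifference between L and R determines the row player's mixing probability p:
  the column player's payoff from L: p·7 + (1−p)·(-8) = 15p - 8
  the column player's payoff from R: p·(-5) + (1−p)·2 = -7p + 2
  15p - 8 = -7p + 2  ⇒  22p = 10  ⇒  p = 5/11.

p = 5/11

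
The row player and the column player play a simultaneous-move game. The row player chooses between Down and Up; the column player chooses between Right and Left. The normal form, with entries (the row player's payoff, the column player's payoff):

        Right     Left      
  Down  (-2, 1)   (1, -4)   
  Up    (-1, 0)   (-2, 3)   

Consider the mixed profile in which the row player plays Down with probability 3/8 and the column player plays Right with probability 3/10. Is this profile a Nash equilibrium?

No

Given the column player's mix q = 3/10, the row player's payoff from Down is 1/10 but from Up is -17/10. The row player strictly prefers Down, so the row player would not mix.
So the proposed profile is not a Nash equilibrium.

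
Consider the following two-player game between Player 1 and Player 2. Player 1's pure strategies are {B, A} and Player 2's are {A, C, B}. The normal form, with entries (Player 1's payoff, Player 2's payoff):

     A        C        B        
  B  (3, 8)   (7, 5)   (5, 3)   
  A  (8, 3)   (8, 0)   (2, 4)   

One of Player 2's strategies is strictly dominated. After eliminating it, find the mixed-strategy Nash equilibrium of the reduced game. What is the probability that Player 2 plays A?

Player 2's strategy C is strictly dominated by A: 8 > 5 and 3 > 0. Eliminate C.
Player 2's mix must leave Player 1 indifferent between B and A.
  Player 1's expected payoff from B: q·3 + (1−q)·5 = -2q + 5
  Player 1's expected payoff from A: q·8 + (1−q)·2 = 6q + 2
  -2q + 5 = 6q + 2  ⇒  -8q = -3  ⇒  q = 3/8.

q = 3/8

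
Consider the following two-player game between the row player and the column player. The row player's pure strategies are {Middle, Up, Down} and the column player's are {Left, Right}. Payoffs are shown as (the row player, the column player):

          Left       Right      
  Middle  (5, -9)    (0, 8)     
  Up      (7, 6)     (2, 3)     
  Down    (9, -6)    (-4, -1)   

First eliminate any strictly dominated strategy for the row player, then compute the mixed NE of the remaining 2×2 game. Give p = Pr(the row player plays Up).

p = 5/8

The row player's strategy Middle is strictly dominated by Up: 7 > 5 and 2 > 0. Eliminate Middle.
For the column player to be willing to mix, the column player must be indifferent between Left and Right, which pins down the row player's mix.
  the column player's payoff from Left: p·6 + (1−p)·(-6) = 12p - 6
  the column player's payoff from Right: p·3 + (1−p)·(-1) = 4p - 1
  12p - 6 = 4p - 1  ⇒  8p = 5  ⇒  p = 5/8.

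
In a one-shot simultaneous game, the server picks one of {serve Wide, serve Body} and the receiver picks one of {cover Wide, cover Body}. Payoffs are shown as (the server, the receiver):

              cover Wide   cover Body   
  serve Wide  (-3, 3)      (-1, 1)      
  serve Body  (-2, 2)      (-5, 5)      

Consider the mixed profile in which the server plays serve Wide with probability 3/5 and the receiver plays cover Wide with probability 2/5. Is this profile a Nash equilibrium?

Given the receiver's mix q = 2/5, the server's payoff from serve Wide is -9/5 but from serve Body is -19/5. The server strictly prefers serve Wide, so the server would not mix.
So the proposed profile is not a Nash equilibrium.

No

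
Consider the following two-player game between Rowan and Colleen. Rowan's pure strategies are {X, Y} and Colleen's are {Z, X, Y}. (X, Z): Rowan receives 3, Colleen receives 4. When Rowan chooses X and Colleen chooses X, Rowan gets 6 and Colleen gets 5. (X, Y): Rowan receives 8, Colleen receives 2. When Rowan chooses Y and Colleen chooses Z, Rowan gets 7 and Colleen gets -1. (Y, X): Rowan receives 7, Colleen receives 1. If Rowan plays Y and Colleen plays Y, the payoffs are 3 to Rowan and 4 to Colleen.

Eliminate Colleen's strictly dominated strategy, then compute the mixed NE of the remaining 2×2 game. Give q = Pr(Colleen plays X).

q = 5/6

Colleen's strategy Z is strictly dominated by X: 5 > 4 and 1 > -1. Eliminate Z.
For Rowan to be willing to mix, Rowan must be indifferent between X and Y, which pins down Colleen's mix.
  Rowan's expected payoff from X: q·6 + (1−q)·8 = -2q + 8
  Rowan's expected payoff from Y: q·7 + (1−q)·3 = 4q + 3
  -2q + 8 = 4q + 3  ⇒  -6q = -5  ⇒  q = 5/6.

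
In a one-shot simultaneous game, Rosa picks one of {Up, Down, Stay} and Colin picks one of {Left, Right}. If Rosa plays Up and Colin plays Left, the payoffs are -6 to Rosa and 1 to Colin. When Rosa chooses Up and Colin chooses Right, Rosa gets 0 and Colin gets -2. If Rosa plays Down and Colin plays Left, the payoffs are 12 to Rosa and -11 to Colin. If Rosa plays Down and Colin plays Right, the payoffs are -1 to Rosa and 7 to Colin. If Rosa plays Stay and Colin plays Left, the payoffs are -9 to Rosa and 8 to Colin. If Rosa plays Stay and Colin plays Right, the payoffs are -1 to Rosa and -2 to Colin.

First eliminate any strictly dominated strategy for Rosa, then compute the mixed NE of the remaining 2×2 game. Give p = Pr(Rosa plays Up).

Rosa's strategy Stay is strictly dominated by Up: -6 > -9 and 0 > -1. Eliminate Stay.
Rosa's mix must leave Colin indifferent between Left and Right.
  Colin's payoff to Left: p·1 + (1−p)·(-11) = 12p - 11
  Colin's payoff to Right: p·(-2) + (1−p)·7 = -9p + 7
  12p - 11 = -9p + 7  ⇒  21p = 18  ⇒  p = 6/7.

p = 6/7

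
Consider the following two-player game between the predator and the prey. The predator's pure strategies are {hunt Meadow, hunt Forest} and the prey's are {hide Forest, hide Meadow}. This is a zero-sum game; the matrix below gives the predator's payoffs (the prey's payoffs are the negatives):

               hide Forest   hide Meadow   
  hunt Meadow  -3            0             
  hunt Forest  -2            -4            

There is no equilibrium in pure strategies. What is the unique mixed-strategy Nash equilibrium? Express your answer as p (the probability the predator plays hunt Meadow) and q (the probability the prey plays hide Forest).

p = 2/5, q = 4/5

For the prey to be willing to mix, the prey must be indifferent between hide Forest and hide Meadow, which pins down the predator's mix.
  the prey's expected payoff from hide Forest: p·3 + (1−p)·2 = p + 2
  the prey's expected payoff from hide Meadow: p·0 + (1−p)·4 = -4p + 4
  p + 2 = -4p + 4  ⇒  5p = 2  ⇒  p = 2/5.
The predator's indifference between hunt Meadow and hunt Forest determines the prey's mixing probability q:
  the predator's payoff to hunt Meadow: q·(-3) + (1−q)·0 = -3q
  the predator's payoff to hunt Forest: q·(-2) + (1−q)·(-4) = 2q - 4
  -3q = 2q - 4  ⇒  -5q = -4  ⇒  q = 4/5.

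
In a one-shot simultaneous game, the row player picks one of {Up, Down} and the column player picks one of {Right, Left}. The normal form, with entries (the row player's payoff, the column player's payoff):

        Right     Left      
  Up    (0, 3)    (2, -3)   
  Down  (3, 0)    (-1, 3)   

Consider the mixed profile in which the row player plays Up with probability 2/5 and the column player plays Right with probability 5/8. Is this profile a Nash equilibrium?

No

Given the row player's mix p = 2/5, the column player's payoff from Right is 6/5 but from Left is 3/5. The column player strictly prefers Right, so the column player would not mix.
So the proposed profile is not a Nash equilibrium.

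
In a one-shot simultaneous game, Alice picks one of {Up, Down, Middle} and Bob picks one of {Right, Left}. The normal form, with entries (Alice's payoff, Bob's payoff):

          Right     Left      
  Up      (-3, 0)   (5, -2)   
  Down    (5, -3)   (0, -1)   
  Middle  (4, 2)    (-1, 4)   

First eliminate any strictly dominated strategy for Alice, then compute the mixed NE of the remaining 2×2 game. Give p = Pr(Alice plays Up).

p = 1/2

Alice's strategy Middle is strictly dominated by Down: 5 > 4 and 0 > -1. Eliminate Middle.
For Bob to be willing to mix, Bob must be indifferent between Right and Left, which pins down Alice's mix.
  Bob's payoff to Right: p·0 + (1−p)·(-3) = 3p - 3
  Bob's payoff to Left: p·(-2) + (1−p)·(-1) = -p - 1
  3p - 3 = -p - 1  ⇒  4p = 2  ⇒  p = 1/2.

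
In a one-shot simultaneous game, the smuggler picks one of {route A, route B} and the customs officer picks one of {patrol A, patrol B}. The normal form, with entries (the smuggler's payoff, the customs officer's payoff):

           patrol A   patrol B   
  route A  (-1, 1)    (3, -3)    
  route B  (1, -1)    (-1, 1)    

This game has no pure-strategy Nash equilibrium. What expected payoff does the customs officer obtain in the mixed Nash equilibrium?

-1/3

The smuggler's mix must leave the customs officer indifferent between patrol A and patrol B.
  the customs officer's payoff to patrol A: p·1 + (1−p)·(-1) = 2p - 1
  the customs officer's payoff to patrol B: p·(-3) + (1−p)·1 = -4p + 1
  2p - 1 = -4p + 1  ⇒  6p = 2  ⇒  p = 1/3.
At equilibrium the customs officer is indifferent across columns, so the customs officer's payoff equals the payoff from patrol A: (1/3)·1 + (2/3)·(-1) = -1/3.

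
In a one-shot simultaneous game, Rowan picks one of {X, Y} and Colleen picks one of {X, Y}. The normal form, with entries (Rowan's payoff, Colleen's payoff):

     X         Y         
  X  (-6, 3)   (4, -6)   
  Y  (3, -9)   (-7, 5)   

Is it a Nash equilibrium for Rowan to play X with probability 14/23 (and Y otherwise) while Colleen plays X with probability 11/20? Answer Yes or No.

Check Colleen's indifference given Rowan's mix p = 14/23:
  payoff from X = -39/23; payoff from Y = -39/23 — equal.
Check Rowan's indifference given Colleen's mix q = 11/20:
  payoff from X = -3/2; payoff from Y = -3/2 — equal.
Both players are indifferent, so neither can profitably deviate.

Yes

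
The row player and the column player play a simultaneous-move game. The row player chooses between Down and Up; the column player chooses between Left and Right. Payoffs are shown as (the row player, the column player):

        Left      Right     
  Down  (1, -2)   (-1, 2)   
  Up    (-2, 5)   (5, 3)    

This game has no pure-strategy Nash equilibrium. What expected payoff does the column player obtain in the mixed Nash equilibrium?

In a mixed equilibrium the column player is indifferent between Left and Right; this condition fixes p.
  the column player's payoff to Left: p·(-2) + (1−p)·5 = -7p + 5
  the column player's payoff to Right: p·2 + (1−p)·3 = -p + 3
  -7p + 5 = -p + 3  ⇒  -6p = -2  ⇒  p = 1/3.
At equilibrium the column player is indifferent across columns, so the column player's payoff equals the payoff from Left: (1/3)·(-2) + (2/3)·5 = 8/3.

8/3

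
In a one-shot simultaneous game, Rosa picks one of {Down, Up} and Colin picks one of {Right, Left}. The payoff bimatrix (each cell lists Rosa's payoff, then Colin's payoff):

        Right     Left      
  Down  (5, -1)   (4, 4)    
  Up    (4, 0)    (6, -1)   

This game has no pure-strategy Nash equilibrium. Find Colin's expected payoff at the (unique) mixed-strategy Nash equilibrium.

-1/6

Colin's indifference between Right and Left determines Rosa's mixing probability p:
  Colin's payoff from Right: p·(-1) + (1−p)·0 = -p
  Colin's payoff from Left: p·4 + (1−p)·(-1) = 5p - 1
  -p = 5p - 1  ⇒  -6p = -1  ⇒  p = 1/6.
At equilibrium Colin is indifferent across columns, so Colin's payoff equals the payoff from Right: (1/6)·(-1) + (5/6)·0 = -1/6.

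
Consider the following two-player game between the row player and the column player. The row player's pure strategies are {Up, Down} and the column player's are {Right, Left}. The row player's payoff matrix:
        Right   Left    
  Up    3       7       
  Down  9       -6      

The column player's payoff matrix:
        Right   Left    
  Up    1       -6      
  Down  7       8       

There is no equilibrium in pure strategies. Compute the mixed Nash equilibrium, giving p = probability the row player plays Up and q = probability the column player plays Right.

p = 1/8, q = 13/19

For the column player to be willing to mix, the column player must be indifferent between Right and Left, which pins down the row player's mix.
  the column player's payoff to Right: p·1 + (1−p)·7 = -6p + 7
  the column player's payoff to Left: p·(-6) + (1−p)·8 = -14p + 8
  -6p + 7 = -14p + 8  ⇒  8p = 1  ⇒  p = 1/8.
Set the row player's expected payoff from Up equal to that from Down:
  the row player's expected payoff from Up: q·3 + (1−q)·7 = -4q + 7
  the row player's expected payoff from Down: q·9 + (1−q)·(-6) = 15q - 6
  -4q + 7 = 15q - 6  ⇒  -19q = -13  ⇒  q = 13/19.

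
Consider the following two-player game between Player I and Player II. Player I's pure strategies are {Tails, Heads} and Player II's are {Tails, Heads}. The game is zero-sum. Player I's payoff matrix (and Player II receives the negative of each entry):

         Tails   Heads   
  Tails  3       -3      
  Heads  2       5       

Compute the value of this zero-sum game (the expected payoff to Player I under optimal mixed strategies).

v = 7/3

For Player I to be willing to mix, Player I must be indifferent between Tails and Heads, which pins down Player II's mix.
  Player I's payoff from Tails: q·3 + (1−q)·(-3) = 6q - 3
  Player I's payoff from Heads: q·2 + (1−q)·5 = -3q + 5
  6q - 3 = -3q + 5  ⇒  9q = 8  ⇒  q = 8/9.
The value is Player I's expected payoff against this mix (using Tails): (8/9)·3 + (1/9)·(-3) = 7/3.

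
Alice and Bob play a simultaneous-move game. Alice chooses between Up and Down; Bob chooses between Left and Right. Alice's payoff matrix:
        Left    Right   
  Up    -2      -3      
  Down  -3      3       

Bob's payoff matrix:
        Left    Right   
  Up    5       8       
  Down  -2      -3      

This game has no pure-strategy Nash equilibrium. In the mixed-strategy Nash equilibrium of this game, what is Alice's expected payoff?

In a mixed equilibrium Alice is indifferent between Up and Down; this condition fixes q.
  Alice's payoff from Up: q·(-2) + (1−q)·(-3) = q - 3
  Alice's payoff from Down: q·(-3) + (1−q)·3 = -6q + 3
  q - 3 = -6q + 3  ⇒  7q = 6  ⇒  q = 6/7.
At equilibrium Alice is indifferent across rows, so Alice's payoff equals the payoff from Up: (6/7)·(-2) + (1/7)·(-3) = -15/7.

-15/7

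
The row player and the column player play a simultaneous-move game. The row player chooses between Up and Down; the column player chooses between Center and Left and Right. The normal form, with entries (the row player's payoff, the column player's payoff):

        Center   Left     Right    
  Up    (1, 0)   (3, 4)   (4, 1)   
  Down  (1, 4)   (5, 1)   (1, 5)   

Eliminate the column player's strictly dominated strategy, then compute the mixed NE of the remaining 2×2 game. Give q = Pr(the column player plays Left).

q = 3/5

The column player's strategy Center is strictly dominated by Right: 1 > 0 and 5 > 4. Eliminate Center.
Set the row player's expected payoff from Up equal to that from Down:
  the row player's expected payoff from Up: q·3 + (1−q)·4 = -q + 4
  the row player's expected payoff from Down: q·5 + (1−q)·1 = 4q + 1
  -q + 4 = 4q + 1  ⇒  -5q = -3  ⇒  q = 3/5.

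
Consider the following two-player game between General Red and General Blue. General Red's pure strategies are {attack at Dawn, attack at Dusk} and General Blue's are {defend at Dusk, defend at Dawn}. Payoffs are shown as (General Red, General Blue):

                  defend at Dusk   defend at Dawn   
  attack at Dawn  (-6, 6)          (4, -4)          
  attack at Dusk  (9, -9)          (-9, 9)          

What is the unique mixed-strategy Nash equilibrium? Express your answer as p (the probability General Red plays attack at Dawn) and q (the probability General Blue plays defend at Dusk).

p = 9/14, q = 13/28

General Blue's indifference between defend at Dusk and defend at Dawn determines General Red's mixing probability p:
  General Blue's payoff to defend at Dusk: p·6 + (1−p)·(-9) = 15p - 9
  General Blue's payoff to defend at Dawn: p·(-4) + (1−p)·9 = -13p + 9
  15p - 9 = -13p + 9  ⇒  28p = 18  ⇒  p = 9/14.
Set General Red's expected payoff from attack at Dawn equal to that from attack at Dusk:
  General Red's payoff to attack at Dawn: q·(-6) + (1−q)·4 = -10q + 4
  General Red's payoff to attack at Dusk: q·9 + (1−q)·(-9) = 18q - 9
  -10q + 4 = 18q - 9  ⇒  -28q = -13  ⇒  q = 13/28.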